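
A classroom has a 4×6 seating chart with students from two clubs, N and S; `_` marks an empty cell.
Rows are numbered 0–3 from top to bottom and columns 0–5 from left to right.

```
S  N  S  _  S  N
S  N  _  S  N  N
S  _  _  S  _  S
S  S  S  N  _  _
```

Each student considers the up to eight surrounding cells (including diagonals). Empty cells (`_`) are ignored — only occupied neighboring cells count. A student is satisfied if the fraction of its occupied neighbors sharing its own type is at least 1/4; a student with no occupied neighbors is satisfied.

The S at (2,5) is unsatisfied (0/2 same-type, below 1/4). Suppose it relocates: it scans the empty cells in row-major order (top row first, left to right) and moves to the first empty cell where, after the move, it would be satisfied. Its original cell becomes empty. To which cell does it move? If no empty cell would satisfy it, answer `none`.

(0,3)

Vacating (2,5). Empty cells in order:
  (0,3): 3/4 same-type → satisfied — stop here.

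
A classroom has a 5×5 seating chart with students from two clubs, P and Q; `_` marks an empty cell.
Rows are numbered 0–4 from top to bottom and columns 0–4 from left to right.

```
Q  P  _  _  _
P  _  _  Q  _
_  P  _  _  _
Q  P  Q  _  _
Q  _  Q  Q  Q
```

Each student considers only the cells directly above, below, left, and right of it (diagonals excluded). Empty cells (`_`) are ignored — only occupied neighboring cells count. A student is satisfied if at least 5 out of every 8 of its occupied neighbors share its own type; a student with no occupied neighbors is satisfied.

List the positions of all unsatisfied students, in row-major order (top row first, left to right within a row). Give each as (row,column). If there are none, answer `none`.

(0,0)Q 0/2 not
(0,1)P 0/1 not
(1,0)P 0/1 not
(1,3)Q 0/0 satisfied
(2,1)P 1/1 satisfied
(3,0)Q 1/2 not
(3,1)P 1/3 not
(3,2)Q 1/2 not
(4,0)Q 1/1 satisfied
(4,2)Q 2/2 satisfied
(4,3)Q 2/2 satisfied
(4,4)Q 1/1 satisfied

(0,0), (0,1), (1,0), (3,0), (3,1), (3,2)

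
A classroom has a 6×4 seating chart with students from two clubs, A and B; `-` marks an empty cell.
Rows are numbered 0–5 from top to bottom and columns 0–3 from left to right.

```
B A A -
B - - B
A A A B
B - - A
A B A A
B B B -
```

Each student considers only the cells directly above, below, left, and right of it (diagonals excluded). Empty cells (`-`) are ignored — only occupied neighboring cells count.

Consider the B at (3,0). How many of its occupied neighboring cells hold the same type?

Occupied neighbors of (3,0): (2,0)=A, (4,0)=A.
Same type (B): 0 of 2.

0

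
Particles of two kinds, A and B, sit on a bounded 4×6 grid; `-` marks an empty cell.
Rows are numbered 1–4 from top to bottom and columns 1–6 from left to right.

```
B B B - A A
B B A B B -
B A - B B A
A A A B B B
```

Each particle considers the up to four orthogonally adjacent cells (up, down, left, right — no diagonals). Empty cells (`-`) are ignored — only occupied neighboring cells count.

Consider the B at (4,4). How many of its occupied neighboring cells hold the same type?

2

Occupied neighbors of (4,4): (3,4)=B, (4,3)=A, (4,5)=B.
Same type (B): 2 of 3.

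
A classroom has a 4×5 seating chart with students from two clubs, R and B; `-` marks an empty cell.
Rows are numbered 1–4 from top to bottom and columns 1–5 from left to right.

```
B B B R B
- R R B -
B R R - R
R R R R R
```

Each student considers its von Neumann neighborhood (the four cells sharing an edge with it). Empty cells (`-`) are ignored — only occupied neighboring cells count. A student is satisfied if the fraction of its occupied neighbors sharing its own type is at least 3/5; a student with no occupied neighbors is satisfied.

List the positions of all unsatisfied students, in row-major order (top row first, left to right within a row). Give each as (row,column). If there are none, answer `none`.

(1,1)B 1/1 ✓
(1,2)B 2/3 ✓
(1,3)B 1/3 ✗
(1,4)R 0/3 ✗
(1,5)B 0/1 ✗
(2,2)R 2/3 ✓
(2,3)R 2/4 ✗
(2,4)B 0/2 ✗
(3,1)B 0/2 ✗
(3,2)R 3/4 ✓
(3,3)R 3/3 ✓
(3,5)R 1/1 ✓
(4,1)R 1/2 ✗
(4,2)R 3/3 ✓
(4,3)R 3/3 ✓
(4,4)R 2/2 ✓
(4,5)R 2/2 ✓

(1,3), (1,4), (1,5), (2,3), (2,4), (3,1), (4,1)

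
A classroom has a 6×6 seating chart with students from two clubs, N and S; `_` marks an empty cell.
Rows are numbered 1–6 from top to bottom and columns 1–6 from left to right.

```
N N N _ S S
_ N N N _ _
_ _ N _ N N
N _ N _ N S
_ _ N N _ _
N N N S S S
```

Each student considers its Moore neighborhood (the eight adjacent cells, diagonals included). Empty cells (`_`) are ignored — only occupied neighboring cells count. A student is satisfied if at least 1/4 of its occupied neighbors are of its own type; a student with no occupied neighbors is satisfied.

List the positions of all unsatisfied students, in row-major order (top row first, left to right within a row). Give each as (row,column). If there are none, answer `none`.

Row 1: (1,1)N 2/2 ok · (1,2)N 4/4 ok · (1,3)N 4/4 ok · (1,5)S 1/2 ok · (1,6)S 1/1 ok
Row 2: (2,2)N 5/5 ok · (2,3)N 5/5 ok · (2,4)N 4/5 ok
Row 3: (3,3)N 4/4 ok · (3,5)N 3/4 ok · (3,6)N 2/3 ok
Row 4: (4,1)N 0/0 ok · (4,3)N 3/3 ok · (4,5)N 3/4 ok · (4,6)S 0/3 unhappy
Row 5: (5,3)N 4/5 ok · (5,4)N 4/6 ok
Row 6: (6,1)N 1/1 ok · (6,2)N 3/3 ok · (6,3)N 3/4 ok · (6,4)S 1/4 ok · (6,5)S 2/3 ok · (6,6)S 1/1 ok

(4,6)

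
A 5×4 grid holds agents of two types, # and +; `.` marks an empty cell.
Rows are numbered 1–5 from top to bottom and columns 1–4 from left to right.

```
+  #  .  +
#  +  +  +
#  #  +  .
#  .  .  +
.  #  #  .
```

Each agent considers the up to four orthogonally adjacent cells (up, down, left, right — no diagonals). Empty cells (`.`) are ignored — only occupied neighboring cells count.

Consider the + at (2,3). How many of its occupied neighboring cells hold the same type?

3

Occupied neighbors of (2,3): (3,3)=+, (2,2)=+, (2,4)=+.
Same type (+): 3 of 3.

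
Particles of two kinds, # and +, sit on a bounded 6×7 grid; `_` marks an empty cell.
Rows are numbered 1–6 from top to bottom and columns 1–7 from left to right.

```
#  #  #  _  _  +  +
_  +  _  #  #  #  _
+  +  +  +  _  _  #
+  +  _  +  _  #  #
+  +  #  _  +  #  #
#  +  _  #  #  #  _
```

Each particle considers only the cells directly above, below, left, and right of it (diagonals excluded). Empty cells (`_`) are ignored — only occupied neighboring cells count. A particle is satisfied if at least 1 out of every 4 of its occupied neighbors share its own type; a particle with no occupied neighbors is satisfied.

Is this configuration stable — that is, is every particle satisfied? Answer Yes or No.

No

(1,1)# 1/1 ok
(1,2)# 2/3 ok
(1,3)# 1/1 ok
(1,6)+ 1/2 ok
(1,7)+ 1/1 ok
(2,2)+ 1/2 ok
(2,4)# 1/2 ok
(2,5)# 2/2 ok
(2,6)# 1/2 ok
(3,1)+ 2/2 ok
(3,2)+ 4/4 ok
(3,3)+ 2/2 ok
(3,4)+ 2/3 ok
(3,7)# 1/1 ok
(4,1)+ 3/3 ok
(4,2)+ 3/3 ok
(4,4)+ 1/1 ok
(4,6)# 2/2 ok
(4,7)# 3/3 ok
(5,1)+ 2/3 ok
(5,2)+ 3/4 ok
(5,3)# 0/1 unhappy
(5,5)+ 0/2 unhappy
(5,6)# 3/4 ok
(5,7)# 2/2 ok
(6,1)# 0/2 unhappy
(6,2)+ 1/2 ok
(6,4)# 1/1 ok
(6,5)# 2/3 ok
(6,6)# 2/2 ok
For instance (5,3) has only 0/1 same-type neighbors, below 1/4.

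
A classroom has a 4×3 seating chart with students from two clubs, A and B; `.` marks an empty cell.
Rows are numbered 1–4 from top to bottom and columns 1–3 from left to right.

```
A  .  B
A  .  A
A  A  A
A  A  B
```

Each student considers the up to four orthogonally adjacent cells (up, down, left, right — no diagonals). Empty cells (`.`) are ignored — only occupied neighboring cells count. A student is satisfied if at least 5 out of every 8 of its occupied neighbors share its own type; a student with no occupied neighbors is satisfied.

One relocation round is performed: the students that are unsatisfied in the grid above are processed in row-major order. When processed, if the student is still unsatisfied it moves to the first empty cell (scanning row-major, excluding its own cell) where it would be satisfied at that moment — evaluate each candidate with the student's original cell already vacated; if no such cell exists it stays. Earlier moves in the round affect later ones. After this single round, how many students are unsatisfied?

Initially unsatisfied (in order): (1,3), (2,3), (4,3).
  (1,3): no empty cell satisfies it; stays.
  (2,3) → (2,2).
  (4,3): no empty cell satisfies it; stays.
Resulting grid:
A . B
A A .
A A A
A A B
Unsatisfied now: (3,3), (4,3).

2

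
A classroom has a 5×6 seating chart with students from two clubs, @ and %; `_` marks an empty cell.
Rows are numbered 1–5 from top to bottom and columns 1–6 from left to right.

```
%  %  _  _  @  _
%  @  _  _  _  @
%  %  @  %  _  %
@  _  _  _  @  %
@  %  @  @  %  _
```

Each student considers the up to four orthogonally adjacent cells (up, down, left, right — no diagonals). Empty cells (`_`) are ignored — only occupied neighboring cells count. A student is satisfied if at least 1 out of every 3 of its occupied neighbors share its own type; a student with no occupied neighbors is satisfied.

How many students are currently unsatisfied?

7

Row 1: (1,1)% 2/2 satisfied · (1,2)% 1/2 satisfied · (1,5)@ 0/0 satisfied
Row 2: (2,1)% 2/3 satisfied · (2,2)@ 0/3 not · (2,6)@ 0/1 not
Row 3: (3,1)% 2/3 satisfied · (3,2)% 1/3 satisfied · (3,3)@ 0/2 not · (3,4)% 0/1 not · (3,6)% 1/2 satisfied
Row 4: (4,1)@ 1/2 satisfied · (4,5)@ 0/2 not · (4,6)% 1/2 satisfied
Row 5: (5,1)@ 1/2 satisfied · (5,2)% 0/2 not · (5,3)@ 1/2 satisfied · (5,4)@ 1/2 satisfied · (5,5)% 0/2 not
Unsatisfied: (2,2), (2,6), (3,3), (3,4), (4,5), (5,2), (5,5) — 7 in total.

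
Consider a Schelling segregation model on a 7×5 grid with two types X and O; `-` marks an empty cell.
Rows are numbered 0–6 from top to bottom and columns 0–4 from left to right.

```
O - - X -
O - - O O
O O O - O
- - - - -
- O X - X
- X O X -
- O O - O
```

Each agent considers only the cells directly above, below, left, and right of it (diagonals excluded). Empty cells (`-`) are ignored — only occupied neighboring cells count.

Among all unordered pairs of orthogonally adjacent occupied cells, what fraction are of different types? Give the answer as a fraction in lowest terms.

7/15

Scan each occupied cell's neighbors to the right and below so each pair is counted once.
Row 0: O(0,0)–O(1,0)= X(0,3)–O(1,3)≠  → 1/2 unlike.
Row 1: O(1,0)–O(2,0)= O(1,3)–O(1,4)= O(1,4)–O(2,4)=  → 0/3 unlike.
Row 2: O(2,0)–O(2,1)= O(2,1)–O(2,2)=  → 0/2 unlike.
Row 4: O(4,1)–X(4,2)≠ O(4,1)–X(5,1)≠ X(4,2)–O(5,2)≠  → 3/3 unlike.
Row 5: X(5,1)–O(5,2)≠ X(5,1)–O(6,1)≠ O(5,2)–X(5,3)≠ O(5,2)–O(6,2)=  → 3/4 unlike.
Row 6: O(6,1)–O(6,2)=  → 0/1 unlike.
Total adjacent occupied pairs: 15; unlike-type pairs: 7.
7/15 is already in lowest terms.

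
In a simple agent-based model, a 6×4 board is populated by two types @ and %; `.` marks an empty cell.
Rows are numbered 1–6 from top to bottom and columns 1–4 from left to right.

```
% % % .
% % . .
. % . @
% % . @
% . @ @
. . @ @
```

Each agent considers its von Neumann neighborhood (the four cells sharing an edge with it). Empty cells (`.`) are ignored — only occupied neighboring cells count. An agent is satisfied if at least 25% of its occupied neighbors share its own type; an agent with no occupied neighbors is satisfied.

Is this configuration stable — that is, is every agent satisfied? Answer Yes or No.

Yes

Row 1: (1,1)% 2/2 ok · (1,2)% 3/3 ok · (1,3)% 1/1 ok
Row 2: (2,1)% 2/2 ok · (2,2)% 3/3 ok
Row 3: (3,2)% 2/2 ok · (3,4)@ 1/1 ok
Row 4: (4,1)% 2/2 ok · (4,2)% 2/2 ok · (4,4)@ 2/2 ok
Row 5: (5,1)% 1/1 ok · (5,3)@ 2/2 ok · (5,4)@ 3/3 ok
Row 6: (6,3)@ 2/2 ok · (6,4)@ 2/2 ok
All meet the threshold, so the configuration is stable.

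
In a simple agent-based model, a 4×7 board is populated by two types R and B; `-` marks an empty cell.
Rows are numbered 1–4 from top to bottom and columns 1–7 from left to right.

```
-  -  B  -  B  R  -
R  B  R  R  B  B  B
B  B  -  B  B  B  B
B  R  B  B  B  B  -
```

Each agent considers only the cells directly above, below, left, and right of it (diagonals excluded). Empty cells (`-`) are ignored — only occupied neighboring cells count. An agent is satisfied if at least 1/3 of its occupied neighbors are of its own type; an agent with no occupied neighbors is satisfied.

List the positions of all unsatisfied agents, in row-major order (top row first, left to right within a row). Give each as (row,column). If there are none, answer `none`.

(1,3)B 0/1 ✗
(1,5)B 1/2 ✓
(1,6)R 0/2 ✗
(2,1)R 0/2 ✗
(2,2)B 1/3 ✓
(2,3)R 1/3 ✓
(2,4)R 1/3 ✓
(2,5)B 3/4 ✓
(2,6)B 3/4 ✓
(2,7)B 2/2 ✓
(3,1)B 2/3 ✓
(3,2)B 2/3 ✓
(3,4)B 2/3 ✓
(3,5)B 4/4 ✓
(3,6)B 4/4 ✓
(3,7)B 2/2 ✓
(4,1)B 1/2 ✓
(4,2)R 0/3 ✗
(4,3)B 1/2 ✓
(4,4)B 3/3 ✓
(4,5)B 3/3 ✓
(4,6)B 2/2 ✓

(1,3), (1,6), (2,1), (4,2)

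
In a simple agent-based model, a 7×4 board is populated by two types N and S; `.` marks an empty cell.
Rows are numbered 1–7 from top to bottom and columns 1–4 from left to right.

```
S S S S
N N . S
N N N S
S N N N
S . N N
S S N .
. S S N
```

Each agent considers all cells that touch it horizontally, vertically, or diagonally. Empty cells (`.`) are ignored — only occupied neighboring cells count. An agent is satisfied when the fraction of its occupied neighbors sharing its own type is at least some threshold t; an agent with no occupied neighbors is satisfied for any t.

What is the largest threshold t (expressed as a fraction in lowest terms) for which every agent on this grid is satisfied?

1/4

Row 1: (1,1)S 1/3 · (1,2)S 2/4 · (1,3)S 3/4 · (1,4)S 2/2
Row 2: (2,1)N 3/5 · (2,2)N 4/7 · (2,4)S 3/4
Row 3: (3,1)N 4/5 · (3,2)N 6/7 · (3,3)N 5/7 · (3,4)S 1/4
Row 4: (4,1)S 1/4 · (4,2)N 5/7 · (4,3)N 6/7 · (4,4)N 4/5
Row 5: (5,1)S 3/4 · (5,3)N 5/6 · (5,4)N 4/4
Row 6: (6,1)S 3/3 · (6,2)S 4/6 · (6,3)N 3/6
Row 7: (7,2)S 3/4 · (7,3)S 2/4 · (7,4)N 1/2
The smallest same-type fraction is 1/4 at (3,4), which reduces to 1/4. Any threshold above that leaves this agent unsatisfied.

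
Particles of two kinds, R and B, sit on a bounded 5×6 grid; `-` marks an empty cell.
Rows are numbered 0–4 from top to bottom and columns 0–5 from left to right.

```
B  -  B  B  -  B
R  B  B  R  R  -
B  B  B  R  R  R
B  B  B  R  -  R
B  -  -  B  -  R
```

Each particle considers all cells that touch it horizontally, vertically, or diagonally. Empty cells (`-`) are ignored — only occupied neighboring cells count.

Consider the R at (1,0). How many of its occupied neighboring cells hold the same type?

Occupied neighbors of (1,0): (0,0)=B, (1,1)=B, (2,0)=B, (2,1)=B.
Same type (R): 0 of 4.

0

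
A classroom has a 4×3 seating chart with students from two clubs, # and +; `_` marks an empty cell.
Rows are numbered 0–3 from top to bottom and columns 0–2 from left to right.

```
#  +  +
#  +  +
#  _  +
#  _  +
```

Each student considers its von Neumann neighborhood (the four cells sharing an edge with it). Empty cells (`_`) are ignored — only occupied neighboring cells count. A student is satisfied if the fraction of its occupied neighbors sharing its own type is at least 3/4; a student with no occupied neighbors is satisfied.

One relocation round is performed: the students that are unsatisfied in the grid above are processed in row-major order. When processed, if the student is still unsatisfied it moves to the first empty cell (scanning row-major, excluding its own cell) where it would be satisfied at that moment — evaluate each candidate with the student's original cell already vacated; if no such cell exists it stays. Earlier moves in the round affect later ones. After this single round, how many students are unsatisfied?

4

Initially unsatisfied (in order): (0,0), (0,1), (1,0), (1,1).
  (0,0): no empty cell satisfies it; stays.
  (0,1): no empty cell satisfies it; stays.
  (1,0): no empty cell satisfies it; stays.
  (1,1): no empty cell satisfies it; stays.
Resulting grid:
# + +
# + +
# _ +
# _ +
Unsatisfied now: (0,0), (0,1), (1,0), (1,1).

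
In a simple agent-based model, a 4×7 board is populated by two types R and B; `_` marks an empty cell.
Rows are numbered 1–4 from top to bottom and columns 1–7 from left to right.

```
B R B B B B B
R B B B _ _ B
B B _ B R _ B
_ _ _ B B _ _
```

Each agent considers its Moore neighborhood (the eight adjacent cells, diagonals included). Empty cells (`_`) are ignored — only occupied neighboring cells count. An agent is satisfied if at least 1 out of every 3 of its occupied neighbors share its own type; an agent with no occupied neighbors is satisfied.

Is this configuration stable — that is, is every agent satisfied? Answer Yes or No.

No

(1,1)B 1/3 ✓
(1,2)R 1/5 ✗
(1,3)B 4/5 ✓
(1,4)B 4/4 ✓
(1,5)B 3/3 ✓
(1,6)B 3/3 ✓
(1,7)B 2/2 ✓
(2,1)R 1/5 ✗
(2,2)B 5/7 ✓
(2,3)B 6/7 ✓
(2,4)B 5/6 ✓
(2,7)B 3/3 ✓
(3,1)B 2/3 ✓
(3,2)B 3/4 ✓
(3,4)B 4/5 ✓
(3,5)R 0/4 ✗
(3,7)B 1/1 ✓
(4,4)B 2/3 ✓
(4,5)B 2/3 ✓
For instance (1,2) has only 1/5 same-type neighbors, below 1/3.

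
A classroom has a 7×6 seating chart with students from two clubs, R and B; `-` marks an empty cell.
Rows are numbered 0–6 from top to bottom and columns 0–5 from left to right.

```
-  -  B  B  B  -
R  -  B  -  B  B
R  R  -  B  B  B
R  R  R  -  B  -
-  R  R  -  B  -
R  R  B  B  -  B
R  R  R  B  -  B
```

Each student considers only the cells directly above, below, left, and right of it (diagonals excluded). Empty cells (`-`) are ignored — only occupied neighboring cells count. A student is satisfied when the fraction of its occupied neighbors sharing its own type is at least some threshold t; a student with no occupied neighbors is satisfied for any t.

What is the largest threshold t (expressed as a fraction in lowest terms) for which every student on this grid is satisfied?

1/4

Row 0: (0,2)B 2/2 · (0,3)B 2/2 · (0,4)B 2/2
Row 1: (1,0)R 1/1 · (1,2)B 1/1 · (1,4)B 3/3 · (1,5)B 2/2
Row 2: (2,0)R 3/3 · (2,1)R 2/2 · (2,3)B 1/1 · (2,4)B 4/4 · (2,5)B 2/2
Row 3: (3,0)R 2/2 · (3,1)R 4/4 · (3,2)R 2/2 · (3,4)B 2/2
Row 4: (4,1)R 3/3 · (4,2)R 2/3 · (4,4)B 1/1
Row 5: (5,0)R 2/2 · (5,1)R 3/4 · (5,2)B 1/4 · (5,3)B 2/2 · (5,5)B 1/1
Row 6: (6,0)R 2/2 · (6,1)R 3/3 · (6,2)R 1/3 · (6,3)B 1/2 · (6,5)B 1/1
The smallest same-type fraction is 1/4 at (5,2), which reduces to 1/4. Any threshold above that leaves this student unsatisfied.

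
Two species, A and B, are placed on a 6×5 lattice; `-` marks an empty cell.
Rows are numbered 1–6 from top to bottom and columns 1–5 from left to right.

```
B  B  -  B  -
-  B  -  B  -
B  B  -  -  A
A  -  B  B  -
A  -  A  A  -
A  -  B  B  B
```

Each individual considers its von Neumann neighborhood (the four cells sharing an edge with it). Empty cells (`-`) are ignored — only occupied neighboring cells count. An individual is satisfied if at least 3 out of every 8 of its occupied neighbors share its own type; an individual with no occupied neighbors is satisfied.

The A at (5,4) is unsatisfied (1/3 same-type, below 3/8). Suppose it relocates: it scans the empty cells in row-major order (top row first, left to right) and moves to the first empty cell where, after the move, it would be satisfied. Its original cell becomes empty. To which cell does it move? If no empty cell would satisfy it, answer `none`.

(2,5)

Vacating (5,4). Empty cells in order:
  (1,3): 0/2 same-type → still unsatisfied.
  (1,5): 0/1 same-type → still unsatisfied.
  (2,1): 0/3 same-type → still unsatisfied.
  (2,3): 0/2 same-type → still unsatisfied.
  (2,5): 1/2 same-type → satisfied — stop here.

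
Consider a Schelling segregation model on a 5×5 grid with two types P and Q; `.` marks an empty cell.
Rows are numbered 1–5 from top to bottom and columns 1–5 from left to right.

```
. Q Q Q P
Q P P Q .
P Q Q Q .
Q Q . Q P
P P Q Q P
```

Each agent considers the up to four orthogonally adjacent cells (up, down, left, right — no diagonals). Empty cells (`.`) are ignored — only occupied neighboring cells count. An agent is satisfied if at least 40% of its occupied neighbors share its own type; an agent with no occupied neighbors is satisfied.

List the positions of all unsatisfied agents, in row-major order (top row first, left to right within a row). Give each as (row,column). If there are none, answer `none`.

(1,2)Q 1/2 ✓
(1,3)Q 2/3 ✓
(1,4)Q 2/3 ✓
(1,5)P 0/1 ✗
(2,1)Q 0/2 ✗
(2,2)P 1/4 ✗
(2,3)P 1/4 ✗
(2,4)Q 2/3 ✓
(3,1)P 0/3 ✗
(3,2)Q 2/4 ✓
(3,3)Q 2/3 ✓
(3,4)Q 3/3 ✓
(4,1)Q 1/3 ✗
(4,2)Q 2/3 ✓
(4,4)Q 2/3 ✓
(4,5)P 1/2 ✓
(5,1)P 1/2 ✓
(5,2)P 1/3 ✗
(5,3)Q 1/2 ✓
(5,4)Q 2/3 ✓
(5,5)P 1/2 ✓

(1,5), (2,1), (2,2), (2,3), (3,1), (4,1), (5,2)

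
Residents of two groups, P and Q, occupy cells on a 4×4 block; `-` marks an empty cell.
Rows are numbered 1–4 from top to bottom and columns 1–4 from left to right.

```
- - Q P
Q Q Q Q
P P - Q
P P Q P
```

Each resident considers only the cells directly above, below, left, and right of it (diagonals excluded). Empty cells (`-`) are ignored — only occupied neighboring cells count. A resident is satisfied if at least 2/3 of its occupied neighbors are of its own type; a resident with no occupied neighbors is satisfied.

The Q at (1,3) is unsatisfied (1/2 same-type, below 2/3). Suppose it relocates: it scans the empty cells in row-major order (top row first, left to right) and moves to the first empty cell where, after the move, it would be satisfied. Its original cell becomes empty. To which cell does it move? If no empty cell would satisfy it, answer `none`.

Vacating (1,3). Empty cells in order:
  (1,1): 1/1 same-type → satisfied — stop here.

(1,1)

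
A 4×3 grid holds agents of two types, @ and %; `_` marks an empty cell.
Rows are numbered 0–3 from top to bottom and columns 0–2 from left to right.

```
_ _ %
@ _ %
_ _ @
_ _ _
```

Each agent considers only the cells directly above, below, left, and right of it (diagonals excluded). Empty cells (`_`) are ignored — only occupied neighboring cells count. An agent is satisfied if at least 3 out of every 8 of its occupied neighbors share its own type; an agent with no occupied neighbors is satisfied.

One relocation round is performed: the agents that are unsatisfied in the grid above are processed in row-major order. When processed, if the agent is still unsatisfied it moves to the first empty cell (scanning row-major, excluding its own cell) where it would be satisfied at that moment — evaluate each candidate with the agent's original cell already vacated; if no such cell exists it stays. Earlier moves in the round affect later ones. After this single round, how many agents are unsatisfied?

Initially unsatisfied (in order): (2,2).
  (2,2) → (0,0).
Resulting grid:
@ _ %
@ _ %
_ _ _
_ _ _
All satisfied now.

0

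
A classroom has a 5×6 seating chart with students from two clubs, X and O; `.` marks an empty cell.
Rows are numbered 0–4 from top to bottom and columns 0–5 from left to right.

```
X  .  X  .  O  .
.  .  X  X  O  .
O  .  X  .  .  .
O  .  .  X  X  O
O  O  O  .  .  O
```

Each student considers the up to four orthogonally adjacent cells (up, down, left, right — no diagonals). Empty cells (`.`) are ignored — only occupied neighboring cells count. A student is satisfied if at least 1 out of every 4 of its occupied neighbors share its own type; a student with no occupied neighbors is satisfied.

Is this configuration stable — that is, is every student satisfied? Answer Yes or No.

Yes

(0,0)X 0/0 ok
(0,2)X 1/1 ok
(0,4)O 1/1 ok
(1,2)X 3/3 ok
(1,3)X 1/2 ok
(1,4)O 1/2 ok
(2,0)O 1/1 ok
(2,2)X 1/1 ok
(3,0)O 2/2 ok
(3,3)X 1/1 ok
(3,4)X 1/2 ok
(3,5)O 1/2 ok
(4,0)O 2/2 ok
(4,1)O 2/2 ok
(4,2)O 1/1 ok
(4,5)O 1/1 ok
All meet the threshold, so the configuration is stable.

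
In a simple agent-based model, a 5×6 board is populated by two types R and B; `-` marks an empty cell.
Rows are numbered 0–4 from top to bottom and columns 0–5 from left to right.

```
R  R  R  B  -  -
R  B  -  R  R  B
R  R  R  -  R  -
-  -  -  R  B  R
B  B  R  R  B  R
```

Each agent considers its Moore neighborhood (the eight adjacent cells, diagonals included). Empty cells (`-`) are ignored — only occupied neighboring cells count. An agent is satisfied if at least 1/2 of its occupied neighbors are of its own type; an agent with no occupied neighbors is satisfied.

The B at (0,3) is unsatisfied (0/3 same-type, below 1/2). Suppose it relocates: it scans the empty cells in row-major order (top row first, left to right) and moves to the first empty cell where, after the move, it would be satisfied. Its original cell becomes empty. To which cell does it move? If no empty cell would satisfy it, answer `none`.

(0,5)

Vacating (0,3). Empty cells in order:
  (0,4): 1/3 same-type → still unsatisfied.
  (0,5): 1/2 same-type → satisfied — stop here.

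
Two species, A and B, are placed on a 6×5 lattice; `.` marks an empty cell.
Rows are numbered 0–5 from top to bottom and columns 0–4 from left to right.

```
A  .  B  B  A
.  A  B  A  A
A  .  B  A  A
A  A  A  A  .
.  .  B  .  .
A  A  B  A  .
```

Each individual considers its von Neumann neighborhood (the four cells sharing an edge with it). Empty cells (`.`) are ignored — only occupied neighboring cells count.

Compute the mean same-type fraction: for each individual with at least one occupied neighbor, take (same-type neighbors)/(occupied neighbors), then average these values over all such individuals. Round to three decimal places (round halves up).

(0,0)A — no occupied neighbors
(0,2)B 2/2
(0,3)B 1/3
(0,4)A 1/2
(1,1)A 0/1
(1,2)B 2/4
(1,3)A 2/4
(1,4)A 3/3
(2,0)A 1/1
(2,2)B 1/3
(2,3)A 3/4
(2,4)A 2/2
(3,0)A 2/2
(3,1)A 2/2
(3,2)A 2/4
(3,3)A 2/2
(4,2)B 1/2
(5,0)A 1/1
(5,1)A 1/2
(5,2)B 1/3
(5,3)A 0/1
Sum over 20 individuals: 2/2 + 1/3 + 1/2 + 0/1 + 2/4 + 2/4 + 3/3 + 1/1 + 1/3 + 3/4 + 2/2 + 2/2 + 2/2 + 2/4 + 2/2 + 1/2 + 1/1 + 1/2 + 1/3 + 0/1 = 51/4; mean = 51/4 ÷ 20 = 51/80 = 0.6375 → 0.638.

0.638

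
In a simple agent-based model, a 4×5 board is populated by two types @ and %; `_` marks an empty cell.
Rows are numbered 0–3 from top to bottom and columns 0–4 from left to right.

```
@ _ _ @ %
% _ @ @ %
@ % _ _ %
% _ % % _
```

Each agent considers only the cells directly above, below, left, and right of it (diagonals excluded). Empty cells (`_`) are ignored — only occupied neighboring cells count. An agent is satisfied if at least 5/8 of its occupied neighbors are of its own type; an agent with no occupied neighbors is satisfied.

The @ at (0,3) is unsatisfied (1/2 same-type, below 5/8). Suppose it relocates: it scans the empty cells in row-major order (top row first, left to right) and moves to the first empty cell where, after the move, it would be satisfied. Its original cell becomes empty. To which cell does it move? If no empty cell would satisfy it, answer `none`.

(0,1)

Vacating (0,3). Empty cells in order:
  (0,1): 1/1 same-type → satisfied — stop here.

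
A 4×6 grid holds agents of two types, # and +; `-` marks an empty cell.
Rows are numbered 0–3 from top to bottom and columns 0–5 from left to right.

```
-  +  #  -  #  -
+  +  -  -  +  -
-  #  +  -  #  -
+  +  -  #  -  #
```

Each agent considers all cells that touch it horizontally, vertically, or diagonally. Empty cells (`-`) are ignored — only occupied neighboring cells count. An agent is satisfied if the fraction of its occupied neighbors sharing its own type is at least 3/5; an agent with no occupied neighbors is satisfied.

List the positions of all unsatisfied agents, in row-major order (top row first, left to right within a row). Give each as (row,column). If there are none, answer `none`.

(0,2), (0,4), (1,4), (2,1), (2,2), (3,0), (3,3)

Row 0: (0,1)+ 2/3 ✓ · (0,2)# 0/2 ✗ · (0,4)# 0/1 ✗
Row 1: (1,0)+ 2/3 ✓ · (1,1)+ 3/5 ✓ · (1,4)+ 0/2 ✗
Row 2: (2,1)# 0/5 ✗ · (2,2)+ 2/4 ✗ · (2,4)# 2/3 ✓
Row 3: (3,0)+ 1/2 ✗ · (3,1)+ 2/3 ✓ · (3,3)# 1/2 ✗ · (3,5)# 1/1 ✓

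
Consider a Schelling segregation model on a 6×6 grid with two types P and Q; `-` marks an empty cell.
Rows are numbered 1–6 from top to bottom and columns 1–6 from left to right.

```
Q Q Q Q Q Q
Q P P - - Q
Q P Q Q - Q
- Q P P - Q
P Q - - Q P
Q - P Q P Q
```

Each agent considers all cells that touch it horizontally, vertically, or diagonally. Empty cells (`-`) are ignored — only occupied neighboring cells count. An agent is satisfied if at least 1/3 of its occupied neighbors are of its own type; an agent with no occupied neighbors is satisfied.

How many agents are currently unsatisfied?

9

(1,1)Q 2/3 ✓
(1,2)Q 3/5 ✓
(1,3)Q 2/4 ✓
(1,4)Q 2/3 ✓
(1,5)Q 3/3 ✓
(1,6)Q 2/2 ✓
(2,1)Q 3/5 ✓
(2,2)P 2/8 ✗
(2,3)P 2/7 ✗
(2,6)Q 3/3 ✓
(3,1)Q 2/4 ✓
(3,2)P 3/7 ✓
(3,3)Q 2/7 ✗
(3,4)Q 1/4 ✗
(3,6)Q 2/2 ✓
(4,2)Q 3/6 ✓
(4,3)P 2/6 ✓
(4,4)P 1/4 ✗
(4,6)Q 2/3 ✓
(5,1)P 0/3 ✗
(5,2)Q 2/5 ✓
(5,5)Q 3/6 ✓
(5,6)P 1/4 ✗
(6,1)Q 1/2 ✓
(6,3)P 0/2 ✗
(6,4)Q 1/3 ✓
(6,5)P 1/4 ✗
(6,6)Q 1/3 ✓
Unsatisfied: (2,2), (2,3), (3,3), (3,4), (4,4), (5,1), (5,6), (6,3), (6,5) — 9 in total.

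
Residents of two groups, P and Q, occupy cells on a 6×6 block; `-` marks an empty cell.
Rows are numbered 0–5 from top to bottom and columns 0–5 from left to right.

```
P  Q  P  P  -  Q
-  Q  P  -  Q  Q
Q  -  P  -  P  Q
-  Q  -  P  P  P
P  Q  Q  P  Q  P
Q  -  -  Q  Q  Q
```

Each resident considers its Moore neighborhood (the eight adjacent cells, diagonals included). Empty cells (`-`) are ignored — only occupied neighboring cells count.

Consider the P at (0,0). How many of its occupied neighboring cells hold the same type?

Occupied neighbors of (0,0): (0,1)=Q, (1,1)=Q.
Same type (P): 0 of 2.

0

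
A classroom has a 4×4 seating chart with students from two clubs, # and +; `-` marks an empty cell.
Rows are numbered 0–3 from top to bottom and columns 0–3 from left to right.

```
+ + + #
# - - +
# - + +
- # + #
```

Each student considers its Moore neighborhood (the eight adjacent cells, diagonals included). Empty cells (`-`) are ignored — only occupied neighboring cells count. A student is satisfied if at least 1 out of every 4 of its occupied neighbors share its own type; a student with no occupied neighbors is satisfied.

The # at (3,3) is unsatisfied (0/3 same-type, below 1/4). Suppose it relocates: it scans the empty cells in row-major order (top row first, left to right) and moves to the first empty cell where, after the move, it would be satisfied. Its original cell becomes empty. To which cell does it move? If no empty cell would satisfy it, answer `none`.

Vacating (3,3). Empty cells in order:
  (1,1): 2/6 same-type → satisfied — stop here.

(1,1)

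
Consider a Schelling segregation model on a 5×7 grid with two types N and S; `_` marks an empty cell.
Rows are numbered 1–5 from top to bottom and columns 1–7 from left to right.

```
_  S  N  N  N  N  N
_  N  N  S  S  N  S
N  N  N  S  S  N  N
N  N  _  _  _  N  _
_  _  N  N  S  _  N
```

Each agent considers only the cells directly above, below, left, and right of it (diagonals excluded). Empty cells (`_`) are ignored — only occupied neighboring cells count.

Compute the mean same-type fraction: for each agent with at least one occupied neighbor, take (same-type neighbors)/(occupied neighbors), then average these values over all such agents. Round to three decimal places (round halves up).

Row 1: (1,2)S 0/2 · (1,3)N 2/3 · (1,4)N 2/3 · (1,5)N 2/3 · (1,6)N 3/3 · (1,7)N 1/2
Row 2: (2,2)N 2/3 · (2,3)N 3/4 · (2,4)S 2/4 · (2,5)S 2/4 · (2,6)N 2/4 · (2,7)S 0/3
Row 3: (3,1)N 2/2 · (3,2)N 4/4 · (3,3)N 2/3 · (3,4)S 2/3 · (3,5)S 2/3 · (3,6)N 3/4 · (3,7)N 1/2
Row 4: (4,1)N 2/2 · (4,2)N 2/2 · (4,6)N 1/1
Row 5: (5,3)N 1/1 · (5,4)N 1/2 · (5,5)S 0/1 · (5,7)N — no occupied neighbors
Sum over 25 agents: 0/2 + 2/3 + 2/3 + 2/3 + 3/3 + 1/2 + 2/3 + 3/4 + 2/4 + 2/4 + 2/4 + 0/3 + 2/2 + 4/4 + 2/3 + 2/3 + 2/3 + 3/4 + 1/2 + 2/2 + 2/2 + 1/1 + 1/1 + 1/2 + 0/1 = 97/6; mean = 97/6 ÷ 25 = 97/150 = 0.646666… → 0.647.

0.647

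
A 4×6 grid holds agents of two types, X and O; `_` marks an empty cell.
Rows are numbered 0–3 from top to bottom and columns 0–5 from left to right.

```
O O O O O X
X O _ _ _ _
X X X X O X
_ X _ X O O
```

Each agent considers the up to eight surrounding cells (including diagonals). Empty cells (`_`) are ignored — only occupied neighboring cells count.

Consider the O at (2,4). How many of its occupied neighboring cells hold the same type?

Occupied neighbors of (2,4): (2,3)=X, (2,5)=X, (3,3)=X, (3,4)=O, (3,5)=O.
Same type (O): 2 of 5.

2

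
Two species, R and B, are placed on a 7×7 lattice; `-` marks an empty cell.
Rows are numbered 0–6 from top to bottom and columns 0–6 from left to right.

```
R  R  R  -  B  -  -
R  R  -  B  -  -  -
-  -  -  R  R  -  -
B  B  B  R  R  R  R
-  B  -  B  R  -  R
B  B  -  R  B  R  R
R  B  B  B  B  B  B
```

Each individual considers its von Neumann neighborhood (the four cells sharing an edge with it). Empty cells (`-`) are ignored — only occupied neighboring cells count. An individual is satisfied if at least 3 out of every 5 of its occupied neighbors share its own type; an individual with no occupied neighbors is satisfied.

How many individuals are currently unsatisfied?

11

(0,0)R 2/2 ok
(0,1)R 3/3 ok
(0,2)R 1/1 ok
(0,4)B 0/0 ok
(1,0)R 2/2 ok
(1,1)R 2/2 ok
(1,3)B 0/1 unhappy
(2,3)R 2/3 ok
(2,4)R 2/2 ok
(3,0)B 1/1 ok
(3,1)B 3/3 ok
(3,2)B 1/2 unhappy
(3,3)R 2/4 unhappy
(3,4)R 4/4 ok
(3,5)R 2/2 ok
(3,6)R 2/2 ok
(4,1)B 2/2 ok
(4,3)B 0/3 unhappy
(4,4)R 1/3 unhappy
(4,6)R 2/2 ok
(5,0)B 1/2 unhappy
(5,1)B 3/3 ok
(5,3)R 0/3 unhappy
(5,4)B 1/4 unhappy
(5,5)R 1/3 unhappy
(5,6)R 2/3 ok
(6,0)R 0/2 unhappy
(6,1)B 2/3 ok
(6,2)B 2/2 ok
(6,3)B 2/3 ok
(6,4)B 3/3 ok
(6,5)B 2/3 ok
(6,6)B 1/2 unhappy
Unsatisfied: (1,3), (3,2), (3,3), (4,3), (4,4), (5,0), (5,3), (5,4), (5,5), (6,0), (6,6) — 11 in total.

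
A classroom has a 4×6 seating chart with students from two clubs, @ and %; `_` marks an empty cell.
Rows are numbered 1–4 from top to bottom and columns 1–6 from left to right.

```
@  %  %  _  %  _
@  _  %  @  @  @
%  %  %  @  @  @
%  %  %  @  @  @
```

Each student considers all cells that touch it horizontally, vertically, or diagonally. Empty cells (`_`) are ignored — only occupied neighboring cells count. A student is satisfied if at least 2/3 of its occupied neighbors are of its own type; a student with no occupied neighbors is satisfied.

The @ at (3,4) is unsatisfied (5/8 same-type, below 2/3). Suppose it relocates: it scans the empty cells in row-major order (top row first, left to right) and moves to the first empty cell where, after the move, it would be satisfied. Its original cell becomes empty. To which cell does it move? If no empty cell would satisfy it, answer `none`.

Vacating (3,4). Empty cells in order:
  (1,4): 2/5 same-type → still unsatisfied.
  (1,6): 2/3 same-type → satisfied — stop here.

(1,6)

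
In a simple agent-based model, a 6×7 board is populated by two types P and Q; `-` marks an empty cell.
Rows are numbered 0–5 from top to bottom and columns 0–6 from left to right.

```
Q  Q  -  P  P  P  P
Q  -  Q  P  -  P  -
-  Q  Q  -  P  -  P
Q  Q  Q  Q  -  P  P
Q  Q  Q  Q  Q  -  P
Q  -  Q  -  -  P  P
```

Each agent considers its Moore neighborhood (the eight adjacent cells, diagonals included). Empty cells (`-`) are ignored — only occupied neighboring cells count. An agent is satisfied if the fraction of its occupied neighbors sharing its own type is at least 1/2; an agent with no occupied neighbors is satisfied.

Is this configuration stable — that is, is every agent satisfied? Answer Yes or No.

Row 0: (0,0)Q 2/2 satisfied · (0,1)Q 3/3 satisfied · (0,3)P 2/3 satisfied · (0,4)P 4/4 satisfied · (0,5)P 3/3 satisfied · (0,6)P 2/2 satisfied
Row 1: (1,0)Q 3/3 satisfied · (1,2)Q 3/5 satisfied · (1,3)P 3/5 satisfied · (1,5)P 5/5 satisfied
Row 2: (2,1)Q 6/6 satisfied · (2,2)Q 5/6 satisfied · (2,4)P 3/4 satisfied · (2,6)P 3/3 satisfied
Row 3: (3,0)Q 4/4 satisfied · (3,1)Q 7/7 satisfied · (3,2)Q 7/7 satisfied · (3,3)Q 5/6 satisfied · (3,5)P 4/5 satisfied · (3,6)P 3/3 satisfied
Row 4: (4,0)Q 4/4 satisfied · (4,1)Q 7/7 satisfied · (4,2)Q 6/6 satisfied · (4,3)Q 5/5 satisfied · (4,4)Q 2/4 satisfied · (4,6)P 4/4 satisfied
Row 5: (5,0)Q 2/2 satisfied · (5,2)Q 3/3 satisfied · (5,5)P 2/3 satisfied · (5,6)P 2/2 satisfied
All meet the threshold, so the configuration is stable.

Yes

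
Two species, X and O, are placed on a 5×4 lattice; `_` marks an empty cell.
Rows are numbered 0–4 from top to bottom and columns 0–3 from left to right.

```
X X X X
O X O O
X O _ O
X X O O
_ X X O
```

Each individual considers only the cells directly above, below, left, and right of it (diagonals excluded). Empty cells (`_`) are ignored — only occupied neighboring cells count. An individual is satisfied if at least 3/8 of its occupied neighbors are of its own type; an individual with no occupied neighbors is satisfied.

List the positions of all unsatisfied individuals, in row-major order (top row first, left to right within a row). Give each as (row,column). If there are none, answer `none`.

Row 0: (0,0)X 1/2 ok · (0,1)X 3/3 ok · (0,2)X 2/3 ok · (0,3)X 1/2 ok
Row 1: (1,0)O 0/3 unhappy · (1,1)X 1/4 unhappy · (1,2)O 1/3 unhappy · (1,3)O 2/3 ok
Row 2: (2,0)X 1/3 unhappy · (2,1)O 0/3 unhappy · (2,3)O 2/2 ok
Row 3: (3,0)X 2/2 ok · (3,1)X 2/4 ok · (3,2)O 1/3 unhappy · (3,3)O 3/3 ok
Row 4: (4,1)X 2/2 ok · (4,2)X 1/3 unhappy · (4,3)O 1/2 ok

(1,0), (1,1), (1,2), (2,0), (2,1), (3,2), (4,2)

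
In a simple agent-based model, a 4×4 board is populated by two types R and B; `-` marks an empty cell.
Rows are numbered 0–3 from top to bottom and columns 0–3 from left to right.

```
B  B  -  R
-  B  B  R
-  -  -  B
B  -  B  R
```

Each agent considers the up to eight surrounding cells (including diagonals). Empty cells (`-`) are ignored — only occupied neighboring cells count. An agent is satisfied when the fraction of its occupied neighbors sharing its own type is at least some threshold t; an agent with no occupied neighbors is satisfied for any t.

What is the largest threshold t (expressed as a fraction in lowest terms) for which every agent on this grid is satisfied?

0/1

(0,0)B 2/2
(0,1)B 3/3
(0,3)R 1/2
(1,1)B 3/3
(1,2)B 3/5
(1,3)R 1/3
(2,3)B 2/4
(3,0)B — no occupied neighbors
(3,2)B 1/2
(3,3)R 0/2
The smallest same-type fraction is 0/2 at (3,3), which reduces to 0/1. Any threshold above that leaves this agent unsatisfied.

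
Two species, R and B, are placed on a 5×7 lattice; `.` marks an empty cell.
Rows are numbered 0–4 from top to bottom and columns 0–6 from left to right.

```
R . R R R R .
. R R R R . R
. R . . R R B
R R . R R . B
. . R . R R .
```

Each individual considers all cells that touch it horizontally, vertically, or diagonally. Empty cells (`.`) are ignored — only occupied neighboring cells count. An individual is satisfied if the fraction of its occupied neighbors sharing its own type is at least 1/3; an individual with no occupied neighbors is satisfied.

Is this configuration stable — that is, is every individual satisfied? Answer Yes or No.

(0,0)R 1/1 satisfied
(0,2)R 4/4 satisfied
(0,3)R 5/5 satisfied
(0,4)R 4/4 satisfied
(0,5)R 3/3 satisfied
(1,1)R 4/4 satisfied
(1,2)R 5/5 satisfied
(1,3)R 6/6 satisfied
(1,4)R 6/6 satisfied
(1,6)R 2/3 satisfied
(2,1)R 4/4 satisfied
(2,4)R 5/5 satisfied
(2,5)R 4/6 satisfied
(2,6)B 1/3 satisfied
(3,0)R 2/2 satisfied
(3,1)R 3/3 satisfied
(3,3)R 4/4 satisfied
(3,4)R 5/5 satisfied
(3,6)B 1/3 satisfied
(4,2)R 2/2 satisfied
(4,4)R 3/3 satisfied
(4,5)R 2/3 satisfied
All meet the threshold, so the configuration is stable.

Yes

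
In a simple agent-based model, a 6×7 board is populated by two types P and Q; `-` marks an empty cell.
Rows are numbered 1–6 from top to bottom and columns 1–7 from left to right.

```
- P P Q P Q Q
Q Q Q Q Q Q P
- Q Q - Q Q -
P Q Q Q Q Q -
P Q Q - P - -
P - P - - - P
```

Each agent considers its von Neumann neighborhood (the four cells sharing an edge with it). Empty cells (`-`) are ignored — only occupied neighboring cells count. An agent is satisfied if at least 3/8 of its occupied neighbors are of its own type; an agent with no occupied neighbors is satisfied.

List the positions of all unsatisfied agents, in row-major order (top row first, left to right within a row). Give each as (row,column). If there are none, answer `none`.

(1,3), (1,4), (1,5), (2,7), (5,5), (6,3)

(1,2)P 1/2 ✓
(1,3)P 1/3 ✗
(1,4)Q 1/3 ✗
(1,5)P 0/3 ✗
(1,6)Q 2/3 ✓
(1,7)Q 1/2 ✓
(2,1)Q 1/1 ✓
(2,2)Q 3/4 ✓
(2,3)Q 3/4 ✓
(2,4)Q 3/3 ✓
(2,5)Q 3/4 ✓
(2,6)Q 3/4 ✓
(2,7)P 0/2 ✗
(3,2)Q 3/3 ✓
(3,3)Q 3/3 ✓
(3,5)Q 3/3 ✓
(3,6)Q 3/3 ✓
(4,1)P 1/2 ✓
(4,2)Q 3/4 ✓
(4,3)Q 4/4 ✓
(4,4)Q 2/2 ✓
(4,5)Q 3/4 ✓
(4,6)Q 2/2 ✓
(5,1)P 2/3 ✓
(5,2)Q 2/3 ✓
(5,3)Q 2/3 ✓
(5,5)P 0/1 ✗
(6,1)P 1/1 ✓
(6,3)P 0/1 ✗
(6,7)P 0/0 ✓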